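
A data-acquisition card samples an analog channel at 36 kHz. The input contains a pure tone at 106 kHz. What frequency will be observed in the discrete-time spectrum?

2 kHz

106 kHz mod fs = 34 kHz.
34 kHz > fs/2 = 18 kHz, folds to fs − 34 kHz = 2 kHz.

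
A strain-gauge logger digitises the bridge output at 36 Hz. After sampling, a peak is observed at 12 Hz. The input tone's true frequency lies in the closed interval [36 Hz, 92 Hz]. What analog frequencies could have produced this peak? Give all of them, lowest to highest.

48 Hz, 60 Hz, 84 Hz

Frequencies that alias to 12 Hz are k·fs ± 12 Hz for integer k ≥ 0.
k=0: 12 Hz.
k=1: 24 Hz, 48 Hz.
k=2: 60 Hz, 84 Hz.
k=3: 96 Hz, 120 Hz.
Within [36 Hz, 92 Hz]: 48 Hz, 60 Hz, 84 Hz.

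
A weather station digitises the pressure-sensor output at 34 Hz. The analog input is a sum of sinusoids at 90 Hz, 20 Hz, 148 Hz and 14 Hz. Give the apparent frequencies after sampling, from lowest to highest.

fs/2 = 17 Hz.
90 Hz mod fs = 22 Hz.
22 Hz > fs/2 = 17 Hz, folds to fs − 22 Hz = 12 Hz.
20 Hz > fs/2 = 17 Hz, folds to fs − 20 Hz = 14 Hz.
148 Hz mod fs = 12 Hz.
12 Hz ≤ fs/2 = 17 Hz, appears at 12 Hz.
14 Hz ≤ fs/2 = 17 Hz, passes unchanged.
Distinct values: {12 Hz, 14 Hz}.

12 Hz, 14 Hz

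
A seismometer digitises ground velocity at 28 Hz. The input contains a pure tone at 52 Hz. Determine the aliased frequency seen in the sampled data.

52 Hz mod fs = 24 Hz.
24 Hz > fs/2 = 14 Hz, folds to fs − 24 Hz = 4 Hz.

4 Hz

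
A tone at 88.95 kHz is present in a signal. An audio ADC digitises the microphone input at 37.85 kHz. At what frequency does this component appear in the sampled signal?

13.25 kHz

88.95 kHz mod fs = 13.25 kHz.
13.25 kHz ≤ fs/2 = 18.925 kHz, appears at 13.25 kHz.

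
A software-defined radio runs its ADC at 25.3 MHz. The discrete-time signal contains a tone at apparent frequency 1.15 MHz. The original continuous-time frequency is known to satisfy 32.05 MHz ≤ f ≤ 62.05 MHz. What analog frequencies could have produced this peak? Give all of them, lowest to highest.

Frequencies that alias to 1.15 MHz are k·fs ± 1.15 MHz for integer k ≥ 0.
k=0: 1.15 MHz.
k=1: 24.15 MHz, 26.45 MHz.
k=2: 49.45 MHz, 51.75 MHz.
k=3: 74.75 MHz, 77.05 MHz.
Within [32.05 MHz, 62.05 MHz]: 49.45 MHz, 51.75 MHz.

49.45 MHz, 51.75 MHz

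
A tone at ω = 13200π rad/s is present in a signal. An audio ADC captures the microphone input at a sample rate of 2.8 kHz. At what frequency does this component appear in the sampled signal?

ω = 13200π rad/s → f = ω/(2π) = 6600 Hz = 6.6 kHz.
6.6 kHz mod fs = 1 kHz.
1 kHz ≤ fs/2 = 1.4 kHz, appears at 1 kHz.

1 kHz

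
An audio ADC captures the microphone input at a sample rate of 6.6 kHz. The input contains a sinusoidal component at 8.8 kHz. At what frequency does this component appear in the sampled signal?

8.8 kHz mod fs = 2.2 kHz.
2.2 kHz ≤ fs/2 = 3.3 kHz, appears at 2.2 kHz.

2.2 kHz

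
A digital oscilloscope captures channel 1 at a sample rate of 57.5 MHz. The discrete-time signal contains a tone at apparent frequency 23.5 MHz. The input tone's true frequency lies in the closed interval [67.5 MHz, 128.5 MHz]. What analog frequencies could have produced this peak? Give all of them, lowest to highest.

Frequencies that alias to 23.5 MHz are k·fs ± 23.5 MHz for integer k ≥ 0.
k=0: 23.5 MHz.
k=1: 34 MHz, 81 MHz.
k=2: 91.5 MHz, 138.5 MHz.
k=3: 149 MHz, 196 MHz.
Within [67.5 MHz, 128.5 MHz]: 81 MHz, 91.5 MHz.

81 MHz, 91.5 MHz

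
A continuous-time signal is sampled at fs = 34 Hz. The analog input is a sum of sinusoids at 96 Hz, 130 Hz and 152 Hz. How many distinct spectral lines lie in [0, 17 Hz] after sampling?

fs/2 = 17 Hz.
96 Hz mod fs = 28 Hz.
28 Hz > fs/2 = 17 Hz, folds to fs − 28 Hz = 6 Hz.
130 Hz mod fs = 28 Hz.
28 Hz > fs/2 = 17 Hz, folds to fs − 28 Hz = 6 Hz.
152 Hz mod fs = 16 Hz.
16 Hz ≤ fs/2 = 17 Hz, appears at 16 Hz.
Distinct values: {6 Hz, 16 Hz} → 2.

2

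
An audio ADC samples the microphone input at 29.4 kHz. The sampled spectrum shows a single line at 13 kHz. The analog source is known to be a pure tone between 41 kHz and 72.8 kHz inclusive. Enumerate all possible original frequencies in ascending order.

42.4 kHz, 45.8 kHz, 71.8 kHz

Frequencies that alias to 13 kHz are k·fs ± 13 kHz for integer k ≥ 0.
k=0: 13 kHz.
k=1: 16.4 kHz, 42.4 kHz.
k=2: 45.8 kHz, 71.8 kHz.
k=3: 75.2 kHz, 101.2 kHz.
Within [41 kHz, 72.8 kHz]: 42.4 kHz, 45.8 kHz, 71.8 kHz.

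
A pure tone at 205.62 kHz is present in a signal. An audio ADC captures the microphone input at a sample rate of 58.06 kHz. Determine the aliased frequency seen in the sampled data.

205.62 kHz mod fs = 31.44 kHz.
31.44 kHz > fs/2 = 29.03 kHz, folds to fs − 31.44 kHz = 26.62 kHz.

26.62 kHz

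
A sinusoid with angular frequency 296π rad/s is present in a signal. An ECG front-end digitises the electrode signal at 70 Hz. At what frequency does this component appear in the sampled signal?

ω = 296π rad/s → f = ω/(2π) = 148 Hz.
148 Hz mod fs = 8 Hz.
8 Hz ≤ fs/2 = 35 Hz, appears at 8 Hz.

8 Hz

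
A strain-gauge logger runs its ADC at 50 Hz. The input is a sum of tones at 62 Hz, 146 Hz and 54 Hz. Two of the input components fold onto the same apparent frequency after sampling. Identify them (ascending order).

54 Hz, 146 Hz

fs/2 = 25 Hz.
62 Hz mod fs = 12 Hz.
12 Hz ≤ fs/2 = 25 Hz, appears at 12 Hz.
146 Hz mod fs = 46 Hz.
46 Hz > fs/2 = 25 Hz, folds to fs − 46 Hz = 4 Hz.
54 Hz mod fs = 4 Hz.
4 Hz ≤ fs/2 = 25 Hz, appears at 4 Hz.
54 Hz and 146 Hz both map to 4 Hz.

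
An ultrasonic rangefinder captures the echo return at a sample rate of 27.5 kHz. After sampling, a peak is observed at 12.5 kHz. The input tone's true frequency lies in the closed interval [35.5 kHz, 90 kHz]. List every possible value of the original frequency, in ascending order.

40 kHz, 42.5 kHz, 67.5 kHz, 70 kHz

Frequencies that alias to 12.5 kHz are k·fs ± 12.5 kHz for integer k ≥ 0.
k=0: 12.5 kHz.
k=1: 15 kHz, 40 kHz.
k=2: 42.5 kHz, 67.5 kHz.
k=3: 70 kHz, 95 kHz.
k=4: 97.5 kHz, 122.5 kHz.
Within [35.5 kHz, 90 kHz]: 40 kHz, 42.5 kHz, 67.5 kHz, 70 kHz.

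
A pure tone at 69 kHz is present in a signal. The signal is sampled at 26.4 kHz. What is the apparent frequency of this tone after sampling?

69 kHz mod fs = 16.2 kHz.
16.2 kHz > fs/2 = 13.2 kHz, folds to fs − 16.2 kHz = 10.2 kHz.

10.2 kHz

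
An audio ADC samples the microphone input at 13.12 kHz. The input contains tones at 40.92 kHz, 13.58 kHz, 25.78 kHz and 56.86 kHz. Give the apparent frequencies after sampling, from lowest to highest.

fs/2 = 6.56 kHz.
40.92 kHz mod fs = 1.56 kHz.
1.56 kHz ≤ fs/2 = 6.56 kHz, appears at 1.56 kHz.
13.58 kHz mod fs = 0.46 kHz.
0.46 kHz ≤ fs/2 = 6.56 kHz, appears at 0.46 kHz.
25.78 kHz mod fs = 12.66 kHz.
12.66 kHz > fs/2 = 6.56 kHz, folds to fs − 12.66 kHz = 0.46 kHz.
56.86 kHz mod fs = 4.38 kHz.
4.38 kHz ≤ fs/2 = 6.56 kHz, appears at 4.38 kHz.
Distinct values: {0.46 kHz, 1.56 kHz, 4.38 kHz}.

0.46 kHz, 1.56 kHz, 4.38 kHz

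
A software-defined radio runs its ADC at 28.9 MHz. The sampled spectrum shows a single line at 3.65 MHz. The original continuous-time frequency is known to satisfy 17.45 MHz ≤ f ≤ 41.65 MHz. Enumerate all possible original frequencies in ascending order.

Frequencies that alias to 3.65 MHz are k·fs ± 3.65 MHz for integer k ≥ 0.
k=0: 3.65 MHz.
k=1: 25.25 MHz, 32.55 MHz.
k=2: 54.15 MHz, 61.45 MHz.
Within [17.45 MHz, 41.65 MHz]: 25.25 MHz, 32.55 MHz.

25.25 MHz, 32.55 MHz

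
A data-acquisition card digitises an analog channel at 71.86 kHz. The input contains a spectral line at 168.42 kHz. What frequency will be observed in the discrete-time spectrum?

24.7 kHz

168.42 kHz mod fs = 24.7 kHz.
24.7 kHz ≤ fs/2 = 35.93 kHz, appears at 24.7 kHz.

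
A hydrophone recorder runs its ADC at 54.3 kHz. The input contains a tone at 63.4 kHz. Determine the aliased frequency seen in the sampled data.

63.4 kHz mod fs = 9.1 kHz.
9.1 kHz ≤ fs/2 = 27.15 kHz, appears at 9.1 kHz.

9.1 kHz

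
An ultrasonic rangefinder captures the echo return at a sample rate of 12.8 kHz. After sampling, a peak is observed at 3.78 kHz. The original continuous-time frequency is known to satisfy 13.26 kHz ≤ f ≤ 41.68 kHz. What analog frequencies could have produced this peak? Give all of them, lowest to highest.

Frequencies that alias to 3.78 kHz are k·fs ± 3.78 kHz for integer k ≥ 0.
k=0: 3.78 kHz.
k=1: 9.02 kHz, 16.58 kHz.
k=2: 21.82 kHz, 29.38 kHz.
k=3: 34.62 kHz, 42.18 kHz.
k=4: 47.42 kHz, 54.98 kHz.
Within [13.26 kHz, 41.68 kHz]: 16.58 kHz, 21.82 kHz, 29.38 kHz, 34.62 kHz.

16.58 kHz, 21.82 kHz, 29.38 kHz, 34.62 kHz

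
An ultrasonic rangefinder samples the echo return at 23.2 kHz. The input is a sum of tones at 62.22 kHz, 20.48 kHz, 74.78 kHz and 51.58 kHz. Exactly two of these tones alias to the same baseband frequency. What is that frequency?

5.18 kHz

fs/2 = 11.6 kHz.
62.22 kHz mod fs = 15.82 kHz.
15.82 kHz > fs/2 = 11.6 kHz, folds to fs − 15.82 kHz = 7.38 kHz.
20.48 kHz > fs/2 = 11.6 kHz, folds to fs − 20.48 kHz = 2.72 kHz.
74.78 kHz mod fs = 5.18 kHz.
5.18 kHz ≤ fs/2 = 11.6 kHz, appears at 5.18 kHz.
51.58 kHz mod fs = 5.18 kHz.
5.18 kHz ≤ fs/2 = 11.6 kHz, appears at 5.18 kHz.
51.58 kHz and 74.78 kHz both map to 5.18 kHz.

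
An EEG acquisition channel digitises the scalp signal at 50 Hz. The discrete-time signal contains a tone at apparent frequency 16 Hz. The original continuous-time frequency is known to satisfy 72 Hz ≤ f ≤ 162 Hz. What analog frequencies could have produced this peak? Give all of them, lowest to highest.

84 Hz, 116 Hz, 134 Hz

Frequencies that alias to 16 Hz are k·fs ± 16 Hz for integer k ≥ 0.
k=0: 16 Hz.
k=1: 34 Hz, 66 Hz.
k=2: 84 Hz, 116 Hz.
k=3: 134 Hz, 166 Hz.
k=4: 184 Hz, 216 Hz.
Within [72 Hz, 162 Hz]: 84 Hz, 116 Hz, 134 Hz.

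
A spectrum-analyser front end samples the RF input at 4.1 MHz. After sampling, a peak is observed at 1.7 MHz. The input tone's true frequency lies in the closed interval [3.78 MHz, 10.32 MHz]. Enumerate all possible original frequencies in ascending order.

Frequencies that alias to 1.7 MHz are k·fs ± 1.7 MHz for integer k ≥ 0.
k=0: 1.7 MHz.
k=1: 2.4 MHz, 5.8 MHz.
k=2: 6.5 MHz, 9.9 MHz.
k=3: 10.6 MHz, 14 MHz.
Within [3.78 MHz, 10.32 MHz]: 5.8 MHz, 6.5 MHz, 9.9 MHz.

5.8 MHz, 6.5 MHz, 9.9 MHz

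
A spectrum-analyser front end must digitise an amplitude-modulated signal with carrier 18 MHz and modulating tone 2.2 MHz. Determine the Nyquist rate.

AM sidebands sit at fc ± fm = 15.8 MHz and 20.2 MHz.
Highest-frequency component: 20.2 MHz.
Nyquist rate = 2 × 20.2 MHz = 40.4 MHz.

40.4 MHz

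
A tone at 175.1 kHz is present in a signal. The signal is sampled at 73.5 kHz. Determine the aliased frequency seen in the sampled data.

28.1 kHz

175.1 kHz mod fs = 28.1 kHz.
28.1 kHz ≤ fs/2 = 36.75 kHz, appears at 28.1 kHz.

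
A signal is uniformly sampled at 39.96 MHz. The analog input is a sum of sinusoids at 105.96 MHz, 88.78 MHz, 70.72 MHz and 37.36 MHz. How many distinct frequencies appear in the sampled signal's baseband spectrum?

fs/2 = 19.98 MHz.
105.96 MHz mod fs = 26.04 MHz.
26.04 MHz > fs/2 = 19.98 MHz, folds to fs − 26.04 MHz = 13.92 MHz.
88.78 MHz mod fs = 8.86 MHz.
8.86 MHz ≤ fs/2 = 19.98 MHz, appears at 8.86 MHz.
70.72 MHz mod fs = 30.76 MHz.
30.76 MHz > fs/2 = 19.98 MHz, folds to fs − 30.76 MHz = 9.2 MHz.
37.36 MHz > fs/2 = 19.98 MHz, folds to fs − 37.36 MHz = 2.6 MHz.
Distinct values: {2.6 MHz, 8.86 MHz, 9.2 MHz, 13.92 MHz} → 4.

4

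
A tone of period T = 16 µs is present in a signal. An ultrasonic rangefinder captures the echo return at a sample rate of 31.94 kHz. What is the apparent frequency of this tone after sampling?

T = 16 µs → f = 1/T = 62.5 kHz.
62.5 kHz mod fs = 30.56 kHz.
30.56 kHz > fs/2 = 15.97 kHz, folds to fs − 30.56 kHz = 1.38 kHz.

1.38 kHz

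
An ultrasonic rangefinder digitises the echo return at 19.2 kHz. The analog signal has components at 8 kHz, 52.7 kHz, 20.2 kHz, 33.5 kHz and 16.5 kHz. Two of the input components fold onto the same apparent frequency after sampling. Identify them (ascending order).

fs/2 = 9.6 kHz.
8 kHz ≤ fs/2 = 9.6 kHz, passes unchanged.
52.7 kHz mod fs = 14.3 kHz.
14.3 kHz > fs/2 = 9.6 kHz, folds to fs − 14.3 kHz = 4.9 kHz.
20.2 kHz mod fs = 1 kHz.
1 kHz ≤ fs/2 = 9.6 kHz, appears at 1 kHz.
33.5 kHz mod fs = 14.3 kHz.
14.3 kHz > fs/2 = 9.6 kHz, folds to fs − 14.3 kHz = 4.9 kHz.
16.5 kHz > fs/2 = 9.6 kHz, folds to fs − 16.5 kHz = 2.7 kHz.
33.5 kHz and 52.7 kHz both map to 4.9 kHz.

33.5 kHz, 52.7 kHz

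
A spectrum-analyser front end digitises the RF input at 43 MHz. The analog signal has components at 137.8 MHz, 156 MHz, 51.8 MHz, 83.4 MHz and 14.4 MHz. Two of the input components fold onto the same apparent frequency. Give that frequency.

8.8 MHz

fs/2 = 21.5 MHz.
137.8 MHz mod fs = 8.8 MHz.
8.8 MHz ≤ fs/2 = 21.5 MHz, appears at 8.8 MHz.
156 MHz mod fs = 27 MHz.
27 MHz > fs/2 = 21.5 MHz, folds to fs − 27 MHz = 16 MHz.
51.8 MHz mod fs = 8.8 MHz.
8.8 MHz ≤ fs/2 = 21.5 MHz, appears at 8.8 MHz.
83.4 MHz mod fs = 40.4 MHz.
40.4 MHz > fs/2 = 21.5 MHz, folds to fs − 40.4 MHz = 2.6 MHz.
14.4 MHz ≤ fs/2 = 21.5 MHz, passes unchanged.
51.8 MHz and 137.8 MHz both map to 8.8 MHz.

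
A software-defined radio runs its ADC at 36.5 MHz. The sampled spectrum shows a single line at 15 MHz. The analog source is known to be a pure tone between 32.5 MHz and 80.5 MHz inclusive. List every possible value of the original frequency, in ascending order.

Frequencies that alias to 15 MHz are k·fs ± 15 MHz for integer k ≥ 0.
k=0: 15 MHz.
k=1: 21.5 MHz, 51.5 MHz.
k=2: 58 MHz, 88 MHz.
k=3: 94.5 MHz, 124.5 MHz.
Within [32.5 MHz, 80.5 MHz]: 51.5 MHz, 58 MHz.

51.5 MHz, 58 MHz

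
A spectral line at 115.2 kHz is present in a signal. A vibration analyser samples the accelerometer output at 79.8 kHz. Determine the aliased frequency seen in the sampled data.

115.2 kHz mod fs = 35.4 kHz.
35.4 kHz ≤ fs/2 = 39.9 kHz, appears at 35.4 kHz.

35.4 kHz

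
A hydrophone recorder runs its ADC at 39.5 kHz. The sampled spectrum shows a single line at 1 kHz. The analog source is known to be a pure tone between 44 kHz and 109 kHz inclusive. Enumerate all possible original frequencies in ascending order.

78 kHz, 80 kHz

Frequencies that alias to 1 kHz are k·fs ± 1 kHz for integer k ≥ 0.
k=0: 1 kHz.
k=1: 38.5 kHz, 40.5 kHz.
k=2: 78 kHz, 80 kHz.
k=3: 117.5 kHz, 119.5 kHz.
Within [44 kHz, 109 kHz]: 78 kHz, 80 kHz.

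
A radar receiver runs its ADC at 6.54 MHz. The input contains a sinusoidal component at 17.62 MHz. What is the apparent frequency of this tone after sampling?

17.62 MHz mod fs = 4.54 MHz.
4.54 MHz > fs/2 = 3.27 MHz, folds to fs − 4.54 MHz = 2 MHz.

2 MHz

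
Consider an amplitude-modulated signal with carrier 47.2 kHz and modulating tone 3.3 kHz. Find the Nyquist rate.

101 kHz

AM sidebands sit at fc ± fm = 43.9 kHz and 50.5 kHz.
Highest-frequency component: 50.5 kHz.
Nyquist rate = 2 × 50.5 kHz = 101 kHz.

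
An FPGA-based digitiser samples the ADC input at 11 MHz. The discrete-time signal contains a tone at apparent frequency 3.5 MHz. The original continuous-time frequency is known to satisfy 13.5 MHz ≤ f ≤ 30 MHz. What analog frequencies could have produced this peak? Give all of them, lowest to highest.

14.5 MHz, 18.5 MHz, 25.5 MHz, 29.5 MHz

Frequencies that alias to 3.5 MHz are k·fs ± 3.5 MHz for integer k ≥ 0.
k=0: 3.5 MHz.
k=1: 7.5 MHz, 14.5 MHz.
k=2: 18.5 MHz, 25.5 MHz.
k=3: 29.5 MHz, 36.5 MHz.
k=4: 40.5 MHz, 47.5 MHz.
Within [13.5 MHz, 30 MHz]: 14.5 MHz, 18.5 MHz, 25.5 MHz, 29.5 MHz.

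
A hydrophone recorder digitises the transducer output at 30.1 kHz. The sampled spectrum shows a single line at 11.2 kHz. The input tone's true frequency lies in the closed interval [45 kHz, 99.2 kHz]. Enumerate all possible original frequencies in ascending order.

Frequencies that alias to 11.2 kHz are k·fs ± 11.2 kHz for integer k ≥ 0.
k=0: 11.2 kHz.
k=1: 18.9 kHz, 41.3 kHz.
k=2: 49 kHz, 71.4 kHz.
k=3: 79.1 kHz, 101.5 kHz.
k=4: 109.2 kHz, 131.6 kHz.
Within [45 kHz, 99.2 kHz]: 49 kHz, 71.4 kHz, 79.1 kHz.

49 kHz, 71.4 kHz, 79.1 kHz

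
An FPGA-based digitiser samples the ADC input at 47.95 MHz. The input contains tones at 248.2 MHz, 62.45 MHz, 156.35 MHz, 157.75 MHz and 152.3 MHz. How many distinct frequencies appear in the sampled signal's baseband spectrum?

4

fs/2 = 23.975 MHz.
248.2 MHz mod fs = 8.45 MHz.
8.45 MHz ≤ fs/2 = 23.975 MHz, appears at 8.45 MHz.
62.45 MHz mod fs = 14.5 MHz.
14.5 MHz ≤ fs/2 = 23.975 MHz, appears at 14.5 MHz.
156.35 MHz mod fs = 12.5 MHz.
12.5 MHz ≤ fs/2 = 23.975 MHz, appears at 12.5 MHz.
157.75 MHz mod fs = 13.9 MHz.
13.9 MHz ≤ fs/2 = 23.975 MHz, appears at 13.9 MHz.
152.3 MHz mod fs = 8.45 MHz.
8.45 MHz ≤ fs/2 = 23.975 MHz, appears at 8.45 MHz.
Distinct values: {8.45 MHz, 12.5 MHz, 13.9 MHz, 14.5 MHz} → 4.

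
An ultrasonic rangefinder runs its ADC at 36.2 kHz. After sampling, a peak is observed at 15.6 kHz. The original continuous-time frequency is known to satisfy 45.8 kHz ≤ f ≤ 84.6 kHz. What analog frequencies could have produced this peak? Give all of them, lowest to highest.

51.8 kHz, 56.8 kHz

Frequencies that alias to 15.6 kHz are k·fs ± 15.6 kHz for integer k ≥ 0.
k=0: 15.6 kHz.
k=1: 20.6 kHz, 51.8 kHz.
k=2: 56.8 kHz, 88 kHz.
k=3: 93 kHz, 124.2 kHz.
Within [45.8 kHz, 84.6 kHz]: 51.8 kHz, 56.8 kHz.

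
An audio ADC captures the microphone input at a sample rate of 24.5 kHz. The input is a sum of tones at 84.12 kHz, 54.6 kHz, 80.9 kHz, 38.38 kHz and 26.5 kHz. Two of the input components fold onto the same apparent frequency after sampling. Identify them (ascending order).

38.38 kHz, 84.12 kHz

fs/2 = 12.25 kHz.
84.12 kHz mod fs = 10.62 kHz.
10.62 kHz ≤ fs/2 = 12.25 kHz, appears at 10.62 kHz.
54.6 kHz mod fs = 5.6 kHz.
5.6 kHz ≤ fs/2 = 12.25 kHz, appears at 5.6 kHz.
80.9 kHz mod fs = 7.4 kHz.
7.4 kHz ≤ fs/2 = 12.25 kHz, appears at 7.4 kHz.
38.38 kHz mod fs = 13.88 kHz.
13.88 kHz > fs/2 = 12.25 kHz, folds to fs − 13.88 kHz = 10.62 kHz.
26.5 kHz mod fs = 2 kHz.
2 kHz ≤ fs/2 = 12.25 kHz, appears at 2 kHz.
38.38 kHz and 84.12 kHz both map to 10.62 kHz.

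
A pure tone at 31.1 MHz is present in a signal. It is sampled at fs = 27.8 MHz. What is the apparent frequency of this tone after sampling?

3.3 MHz

31.1 MHz mod fs = 3.3 MHz.
3.3 MHz ≤ fs/2 = 13.9 MHz, appears at 3.3 MHz.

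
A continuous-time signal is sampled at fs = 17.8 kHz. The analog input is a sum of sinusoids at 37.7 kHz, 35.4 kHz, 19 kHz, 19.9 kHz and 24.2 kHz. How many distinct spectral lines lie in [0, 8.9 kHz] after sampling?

fs/2 = 8.9 kHz.
37.7 kHz mod fs = 2.1 kHz.
2.1 kHz ≤ fs/2 = 8.9 kHz, appears at 2.1 kHz.
35.4 kHz mod fs = 17.6 kHz.
17.6 kHz > fs/2 = 8.9 kHz, folds to fs − 17.6 kHz = 0.2 kHz.
19 kHz mod fs = 1.2 kHz.
1.2 kHz ≤ fs/2 = 8.9 kHz, appears at 1.2 kHz.
19.9 kHz mod fs = 2.1 kHz.
2.1 kHz ≤ fs/2 = 8.9 kHz, appears at 2.1 kHz.
24.2 kHz mod fs = 6.4 kHz.
6.4 kHz ≤ fs/2 = 8.9 kHz, appears at 6.4 kHz.
Distinct values: {0.2 kHz, 1.2 kHz, 2.1 kHz, 6.4 kHz} → 4.

4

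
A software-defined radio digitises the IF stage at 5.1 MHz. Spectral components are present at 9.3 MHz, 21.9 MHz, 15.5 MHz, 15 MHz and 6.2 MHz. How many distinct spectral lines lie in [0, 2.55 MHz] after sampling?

fs/2 = 2.55 MHz.
9.3 MHz mod fs = 4.2 MHz.
4.2 MHz > fs/2 = 2.55 MHz, folds to fs − 4.2 MHz = 0.9 MHz.
21.9 MHz mod fs = 1.5 MHz.
1.5 MHz ≤ fs/2 = 2.55 MHz, appears at 1.5 MHz.
15.5 MHz mod fs = 0.2 MHz.
0.2 MHz ≤ fs/2 = 2.55 MHz, appears at 0.2 MHz.
15 MHz mod fs = 4.8 MHz.
4.8 MHz > fs/2 = 2.55 MHz, folds to fs − 4.8 MHz = 0.3 MHz.
6.2 MHz mod fs = 1.1 MHz.
1.1 MHz ≤ fs/2 = 2.55 MHz, appears at 1.1 MHz.
Distinct values: {0.2 MHz, 0.3 MHz, 0.9 MHz, 1.1 MHz, 1.5 MHz} → 5.

5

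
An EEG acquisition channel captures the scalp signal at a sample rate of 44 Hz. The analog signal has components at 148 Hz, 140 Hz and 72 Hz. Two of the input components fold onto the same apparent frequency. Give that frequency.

16 Hz

fs/2 = 22 Hz.
148 Hz mod fs = 16 Hz.
16 Hz ≤ fs/2 = 22 Hz, appears at 16 Hz.
140 Hz mod fs = 8 Hz.
8 Hz ≤ fs/2 = 22 Hz, appears at 8 Hz.
72 Hz mod fs = 28 Hz.
28 Hz > fs/2 = 22 Hz, folds to fs − 28 Hz = 16 Hz.
72 Hz and 148 Hz both map to 16 Hz.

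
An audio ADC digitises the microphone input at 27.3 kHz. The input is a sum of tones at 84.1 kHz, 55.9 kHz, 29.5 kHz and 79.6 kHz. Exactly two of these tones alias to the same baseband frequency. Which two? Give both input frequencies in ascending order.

fs/2 = 13.65 kHz.
84.1 kHz mod fs = 2.2 kHz.
2.2 kHz ≤ fs/2 = 13.65 kHz, appears at 2.2 kHz.
55.9 kHz mod fs = 1.3 kHz.
1.3 kHz ≤ fs/2 = 13.65 kHz, appears at 1.3 kHz.
29.5 kHz mod fs = 2.2 kHz.
2.2 kHz ≤ fs/2 = 13.65 kHz, appears at 2.2 kHz.
79.6 kHz mod fs = 25 kHz.
25 kHz > fs/2 = 13.65 kHz, folds to fs − 25 kHz = 2.3 kHz.
29.5 kHz and 84.1 kHz both map to 2.2 kHz.

29.5 kHz, 84.1 kHz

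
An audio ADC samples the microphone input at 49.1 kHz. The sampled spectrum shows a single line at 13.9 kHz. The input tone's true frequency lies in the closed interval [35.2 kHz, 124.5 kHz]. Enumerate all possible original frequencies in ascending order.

35.2 kHz, 63 kHz, 84.3 kHz, 112.1 kHz

Frequencies that alias to 13.9 kHz are k·fs ± 13.9 kHz for integer k ≥ 0.
k=0: 13.9 kHz.
k=1: 35.2 kHz, 63 kHz.
k=2: 84.3 kHz, 112.1 kHz.
k=3: 133.4 kHz, 161.2 kHz.
Within [35.2 kHz, 124.5 kHz]: 35.2 kHz, 63 kHz, 84.3 kHz, 112.1 kHz.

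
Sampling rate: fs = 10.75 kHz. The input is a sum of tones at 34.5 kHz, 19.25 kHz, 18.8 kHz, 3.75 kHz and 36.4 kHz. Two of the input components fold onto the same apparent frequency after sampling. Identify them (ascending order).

fs/2 = 5.375 kHz.
34.5 kHz mod fs = 2.25 kHz.
2.25 kHz ≤ fs/2 = 5.375 kHz, appears at 2.25 kHz.
19.25 kHz mod fs = 8.5 kHz.
8.5 kHz > fs/2 = 5.375 kHz, folds to fs − 8.5 kHz = 2.25 kHz.
18.8 kHz mod fs = 8.05 kHz.
8.05 kHz > fs/2 = 5.375 kHz, folds to fs − 8.05 kHz = 2.7 kHz.
3.75 kHz ≤ fs/2 = 5.375 kHz, passes unchanged.
36.4 kHz mod fs = 4.15 kHz.
4.15 kHz ≤ fs/2 = 5.375 kHz, appears at 4.15 kHz.
19.25 kHz and 34.5 kHz both map to 2.25 kHz.

19.25 kHz, 34.5 kHz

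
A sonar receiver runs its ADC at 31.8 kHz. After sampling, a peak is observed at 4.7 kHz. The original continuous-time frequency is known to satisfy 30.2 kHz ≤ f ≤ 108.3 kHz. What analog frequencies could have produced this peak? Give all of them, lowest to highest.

Frequencies that alias to 4.7 kHz are k·fs ± 4.7 kHz for integer k ≥ 0.
k=0: 4.7 kHz.
k=1: 27.1 kHz, 36.5 kHz.
k=2: 58.9 kHz, 68.3 kHz.
k=3: 90.7 kHz, 100.1 kHz.
k=4: 122.5 kHz, 131.9 kHz.
Within [30.2 kHz, 108.3 kHz]: 36.5 kHz, 58.9 kHz, 68.3 kHz, 90.7 kHz, 100.1 kHz.

36.5 kHz, 58.9 kHz, 68.3 kHz, 90.7 kHz, 100.1 kHz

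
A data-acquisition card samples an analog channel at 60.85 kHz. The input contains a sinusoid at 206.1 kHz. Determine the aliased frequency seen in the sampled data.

23.55 kHz

206.1 kHz mod fs = 23.55 kHz.
23.55 kHz ≤ fs/2 = 30.425 kHz, appears at 23.55 kHz.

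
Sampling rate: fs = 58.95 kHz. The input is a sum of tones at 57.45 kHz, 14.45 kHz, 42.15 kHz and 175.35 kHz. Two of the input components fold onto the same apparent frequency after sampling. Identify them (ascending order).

57.45 kHz, 175.35 kHz

fs/2 = 29.475 kHz.
57.45 kHz > fs/2 = 29.475 kHz, folds to fs − 57.45 kHz = 1.5 kHz.
14.45 kHz ≤ fs/2 = 29.475 kHz, passes unchanged.
42.15 kHz > fs/2 = 29.475 kHz, folds to fs − 42.15 kHz = 16.8 kHz.
175.35 kHz mod fs = 57.45 kHz.
57.45 kHz > fs/2 = 29.475 kHz, folds to fs − 57.45 kHz = 1.5 kHz.
57.45 kHz and 175.35 kHz both map to 1.5 kHz.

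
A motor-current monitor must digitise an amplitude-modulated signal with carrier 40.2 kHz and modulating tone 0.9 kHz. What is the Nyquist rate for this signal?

AM sidebands sit at fc ± fm = 39.3 kHz and 41.1 kHz.
Highest-frequency component: 41.1 kHz.
Nyquist rate = 2 × 41.1 kHz = 82.2 kHz.

82.2 kHz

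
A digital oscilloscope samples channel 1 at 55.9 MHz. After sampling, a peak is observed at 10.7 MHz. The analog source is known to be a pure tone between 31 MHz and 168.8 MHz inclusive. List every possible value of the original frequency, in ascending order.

45.2 MHz, 66.6 MHz, 101.1 MHz, 122.5 MHz, 157 MHz

Frequencies that alias to 10.7 MHz are k·fs ± 10.7 MHz for integer k ≥ 0.
k=0: 10.7 MHz.
k=1: 45.2 MHz, 66.6 MHz.
k=2: 101.1 MHz, 122.5 MHz.
k=3: 157 MHz, 178.4 MHz.
k=4: 212.9 MHz, 234.3 MHz.
Within [31 MHz, 168.8 MHz]: 45.2 MHz, 66.6 MHz, 101.1 MHz, 122.5 MHz, 157 MHz.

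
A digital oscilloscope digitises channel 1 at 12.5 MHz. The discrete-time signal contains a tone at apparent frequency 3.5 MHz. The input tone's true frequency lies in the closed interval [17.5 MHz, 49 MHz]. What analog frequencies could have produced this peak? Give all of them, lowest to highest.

Frequencies that alias to 3.5 MHz are k·fs ± 3.5 MHz for integer k ≥ 0.
k=0: 3.5 MHz.
k=1: 9 MHz, 16 MHz.
k=2: 21.5 MHz, 28.5 MHz.
k=3: 34 MHz, 41 MHz.
k=4: 46.5 MHz, 53.5 MHz.
k=5: 59 MHz, 66 MHz.
Within [17.5 MHz, 49 MHz]: 21.5 MHz, 28.5 MHz, 34 MHz, 41 MHz, 46.5 MHz.

21.5 MHz, 28.5 MHz, 34 MHz, 41 MHz, 46.5 MHz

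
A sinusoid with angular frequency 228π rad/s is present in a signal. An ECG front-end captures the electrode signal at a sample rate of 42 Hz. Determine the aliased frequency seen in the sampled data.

12 Hz

ω = 228π rad/s → f = ω/(2π) = 114 Hz.
114 Hz mod fs = 30 Hz.
30 Hz > fs/2 = 21 Hz, folds to fs − 30 Hz = 12 Hz.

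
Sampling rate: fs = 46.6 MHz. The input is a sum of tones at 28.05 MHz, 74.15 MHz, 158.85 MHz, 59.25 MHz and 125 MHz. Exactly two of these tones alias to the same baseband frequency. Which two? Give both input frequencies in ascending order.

fs/2 = 23.3 MHz.
28.05 MHz > fs/2 = 23.3 MHz, folds to fs − 28.05 MHz = 18.55 MHz.
74.15 MHz mod fs = 27.55 MHz.
27.55 MHz > fs/2 = 23.3 MHz, folds to fs − 27.55 MHz = 19.05 MHz.
158.85 MHz mod fs = 19.05 MHz.
19.05 MHz ≤ fs/2 = 23.3 MHz, appears at 19.05 MHz.
59.25 MHz mod fs = 12.65 MHz.
12.65 MHz ≤ fs/2 = 23.3 MHz, appears at 12.65 MHz.
125 MHz mod fs = 31.8 MHz.
31.8 MHz > fs/2 = 23.3 MHz, folds to fs − 31.8 MHz = 14.8 MHz.
74.15 MHz and 158.85 MHz both map to 19.05 MHz.

74.15 MHz, 158.85 MHz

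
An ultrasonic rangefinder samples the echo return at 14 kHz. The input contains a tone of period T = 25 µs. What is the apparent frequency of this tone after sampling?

2 kHz

T = 25 µs → f = 1/T = 40 kHz.
40 kHz mod fs = 12 kHz.
12 kHz > fs/2 = 7 kHz, folds to fs − 12 kHz = 2 kHz.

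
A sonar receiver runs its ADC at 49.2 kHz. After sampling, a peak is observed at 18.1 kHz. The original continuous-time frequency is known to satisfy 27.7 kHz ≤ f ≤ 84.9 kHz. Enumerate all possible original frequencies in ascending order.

31.1 kHz, 67.3 kHz, 80.3 kHz

Frequencies that alias to 18.1 kHz are k·fs ± 18.1 kHz for integer k ≥ 0.
k=0: 18.1 kHz.
k=1: 31.1 kHz, 67.3 kHz.
k=2: 80.3 kHz, 116.5 kHz.
k=3: 129.5 kHz, 165.7 kHz.
Within [27.7 kHz, 84.9 kHz]: 31.1 kHz, 67.3 kHz, 80.3 kHz.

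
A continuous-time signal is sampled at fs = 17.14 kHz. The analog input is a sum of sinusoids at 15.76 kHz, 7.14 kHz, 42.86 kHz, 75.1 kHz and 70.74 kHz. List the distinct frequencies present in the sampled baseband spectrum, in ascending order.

fs/2 = 8.57 kHz.
15.76 kHz > fs/2 = 8.57 kHz, folds to fs − 15.76 kHz = 1.38 kHz.
7.14 kHz ≤ fs/2 = 8.57 kHz, passes unchanged.
42.86 kHz mod fs = 8.58 kHz.
8.58 kHz > fs/2 = 8.57 kHz, folds to fs − 8.58 kHz = 8.56 kHz.
75.1 kHz mod fs = 6.54 kHz.
6.54 kHz ≤ fs/2 = 8.57 kHz, appears at 6.54 kHz.
70.74 kHz mod fs = 2.18 kHz.
2.18 kHz ≤ fs/2 = 8.57 kHz, appears at 2.18 kHz.
Distinct values: {1.38 kHz, 2.18 kHz, 6.54 kHz, 7.14 kHz, 8.56 kHz}.

1.38 kHz, 2.18 kHz, 6.54 kHz, 7.14 kHz, 8.56 kHz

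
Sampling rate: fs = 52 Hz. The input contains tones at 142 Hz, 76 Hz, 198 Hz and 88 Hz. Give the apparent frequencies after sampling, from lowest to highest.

fs/2 = 26 Hz.
142 Hz mod fs = 38 Hz.
38 Hz > fs/2 = 26 Hz, folds to fs − 38 Hz = 14 Hz.
76 Hz mod fs = 24 Hz.
24 Hz ≤ fs/2 = 26 Hz, appears at 24 Hz.
198 Hz mod fs = 42 Hz.
42 Hz > fs/2 = 26 Hz, folds to fs − 42 Hz = 10 Hz.
88 Hz mod fs = 36 Hz.
36 Hz > fs/2 = 26 Hz, folds to fs − 36 Hz = 16 Hz.
Distinct values: {10 Hz, 14 Hz, 16 Hz, 24 Hz}.

10 Hz, 14 Hz, 16 Hz, 24 Hz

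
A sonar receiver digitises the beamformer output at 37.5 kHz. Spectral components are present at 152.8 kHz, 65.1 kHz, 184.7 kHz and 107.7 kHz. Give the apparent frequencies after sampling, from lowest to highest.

2.8 kHz, 4.8 kHz, 9.9 kHz

fs/2 = 18.75 kHz.
152.8 kHz mod fs = 2.8 kHz.
2.8 kHz ≤ fs/2 = 18.75 kHz, appears at 2.8 kHz.
65.1 kHz mod fs = 27.6 kHz.
27.6 kHz > fs/2 = 18.75 kHz, folds to fs − 27.6 kHz = 9.9 kHz.
184.7 kHz mod fs = 34.7 kHz.
34.7 kHz > fs/2 = 18.75 kHz, folds to fs − 34.7 kHz = 2.8 kHz.
107.7 kHz mod fs = 32.7 kHz.
32.7 kHz > fs/2 = 18.75 kHz, folds to fs − 32.7 kHz = 4.8 kHz.
Distinct values: {2.8 kHz, 4.8 kHz, 9.9 kHz}.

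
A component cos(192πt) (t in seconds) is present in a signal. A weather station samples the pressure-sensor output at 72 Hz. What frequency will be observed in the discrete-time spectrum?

ω = 192π rad/s → f = ω/(2π) = 96 Hz.
96 Hz mod fs = 24 Hz.
24 Hz ≤ fs/2 = 36 Hz, appears at 24 Hz.

24 Hz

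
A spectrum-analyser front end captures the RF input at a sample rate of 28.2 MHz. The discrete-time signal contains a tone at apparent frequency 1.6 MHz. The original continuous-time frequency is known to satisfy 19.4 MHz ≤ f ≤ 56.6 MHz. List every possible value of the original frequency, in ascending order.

26.6 MHz, 29.8 MHz, 54.8 MHz

Frequencies that alias to 1.6 MHz are k·fs ± 1.6 MHz for integer k ≥ 0.
k=0: 1.6 MHz.
k=1: 26.6 MHz, 29.8 MHz.
k=2: 54.8 MHz, 58 MHz.
k=3: 83 MHz, 86.2 MHz.
Within [19.4 MHz, 56.6 MHz]: 26.6 MHz, 29.8 MHz, 54.8 MHz.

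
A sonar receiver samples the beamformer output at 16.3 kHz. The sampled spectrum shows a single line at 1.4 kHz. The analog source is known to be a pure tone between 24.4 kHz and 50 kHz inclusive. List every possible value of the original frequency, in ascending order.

Frequencies that alias to 1.4 kHz are k·fs ± 1.4 kHz for integer k ≥ 0.
k=0: 1.4 kHz.
k=1: 14.9 kHz, 17.7 kHz.
k=2: 31.2 kHz, 34 kHz.
k=3: 47.5 kHz, 50.3 kHz.
k=4: 63.8 kHz, 66.6 kHz.
Within [24.4 kHz, 50 kHz]: 31.2 kHz, 34 kHz, 47.5 kHz.

31.2 kHz, 34 kHz, 47.5 kHz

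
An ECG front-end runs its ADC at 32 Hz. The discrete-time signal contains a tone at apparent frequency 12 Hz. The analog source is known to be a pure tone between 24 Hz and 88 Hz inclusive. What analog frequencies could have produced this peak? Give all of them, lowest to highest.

Frequencies that alias to 12 Hz are k·fs ± 12 Hz for integer k ≥ 0.
k=0: 12 Hz.
k=1: 20 Hz, 44 Hz.
k=2: 52 Hz, 76 Hz.
k=3: 84 Hz, 108 Hz.
k=4: 116 Hz, 140 Hz.
Within [24 Hz, 88 Hz]: 44 Hz, 52 Hz, 76 Hz, 84 Hz.

44 Hz, 52 Hz, 76 Hz, 84 Hz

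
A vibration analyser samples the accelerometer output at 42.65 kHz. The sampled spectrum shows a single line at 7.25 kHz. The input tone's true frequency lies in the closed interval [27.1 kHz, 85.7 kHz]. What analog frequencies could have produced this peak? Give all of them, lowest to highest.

Frequencies that alias to 7.25 kHz are k·fs ± 7.25 kHz for integer k ≥ 0.
k=0: 7.25 kHz.
k=1: 35.4 kHz, 49.9 kHz.
k=2: 78.05 kHz, 92.55 kHz.
k=3: 120.7 kHz, 135.2 kHz.
Within [27.1 kHz, 85.7 kHz]: 35.4 kHz, 49.9 kHz, 78.05 kHz.

35.4 kHz, 49.9 kHz, 78.05 kHz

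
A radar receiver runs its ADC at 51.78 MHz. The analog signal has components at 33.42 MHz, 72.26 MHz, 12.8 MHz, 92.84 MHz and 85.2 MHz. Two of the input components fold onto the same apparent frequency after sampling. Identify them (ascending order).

33.42 MHz, 85.2 MHz

fs/2 = 25.89 MHz.
33.42 MHz > fs/2 = 25.89 MHz, folds to fs − 33.42 MHz = 18.36 MHz.
72.26 MHz mod fs = 20.48 MHz.
20.48 MHz ≤ fs/2 = 25.89 MHz, appears at 20.48 MHz.
12.8 MHz ≤ fs/2 = 25.89 MHz, passes unchanged.
92.84 MHz mod fs = 41.06 MHz.
41.06 MHz > fs/2 = 25.89 MHz, folds to fs − 41.06 MHz = 10.72 MHz.
85.2 MHz mod fs = 33.42 MHz.
33.42 MHz > fs/2 = 25.89 MHz, folds to fs − 33.42 MHz = 18.36 MHz.
33.42 MHz and 85.2 MHz both map to 18.36 MHz.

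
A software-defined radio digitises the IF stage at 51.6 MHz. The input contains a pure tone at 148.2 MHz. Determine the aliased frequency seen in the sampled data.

148.2 MHz mod fs = 45 MHz.
45 MHz > fs/2 = 25.8 MHz, folds to fs − 45 MHz = 6.6 MHz.

6.6 MHz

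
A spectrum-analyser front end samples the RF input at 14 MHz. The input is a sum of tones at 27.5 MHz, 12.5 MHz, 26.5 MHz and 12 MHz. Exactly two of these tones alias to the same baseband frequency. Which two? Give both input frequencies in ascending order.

12.5 MHz, 26.5 MHz

fs/2 = 7 MHz.
27.5 MHz mod fs = 13.5 MHz.
13.5 MHz > fs/2 = 7 MHz, folds to fs − 13.5 MHz = 0.5 MHz.
12.5 MHz > fs/2 = 7 MHz, folds to fs − 12.5 MHz = 1.5 MHz.
26.5 MHz mod fs = 12.5 MHz.
12.5 MHz > fs/2 = 7 MHz, folds to fs − 12.5 MHz = 1.5 MHz.
12 MHz > fs/2 = 7 MHz, folds to fs − 12 MHz = 2 MHz.
12.5 MHz and 26.5 MHz both map to 1.5 MHz.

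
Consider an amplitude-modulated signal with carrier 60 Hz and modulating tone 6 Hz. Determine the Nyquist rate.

AM sidebands sit at fc ± fm = 54 Hz and 66 Hz.
Highest-frequency component: 66 Hz.
Nyquist rate = 2 × 66 Hz = 132 Hz.

132 Hz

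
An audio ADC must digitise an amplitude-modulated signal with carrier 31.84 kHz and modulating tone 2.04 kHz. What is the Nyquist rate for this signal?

AM sidebands sit at fc ± fm = 29.8 kHz and 33.88 kHz.
Highest-frequency component: 33.88 kHz.
Nyquist rate = 2 × 33.88 kHz = 67.76 kHz.

67.76 kHz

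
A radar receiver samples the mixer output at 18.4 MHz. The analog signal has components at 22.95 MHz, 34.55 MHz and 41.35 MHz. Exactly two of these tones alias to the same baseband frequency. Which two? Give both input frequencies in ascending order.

fs/2 = 9.2 MHz.
22.95 MHz mod fs = 4.55 MHz.
4.55 MHz ≤ fs/2 = 9.2 MHz, appears at 4.55 MHz.
34.55 MHz mod fs = 16.15 MHz.
16.15 MHz > fs/2 = 9.2 MHz, folds to fs − 16.15 MHz = 2.25 MHz.
41.35 MHz mod fs = 4.55 MHz.
4.55 MHz ≤ fs/2 = 9.2 MHz, appears at 4.55 MHz.
22.95 MHz and 41.35 MHz both map to 4.55 MHz.

22.95 MHz, 41.35 MHz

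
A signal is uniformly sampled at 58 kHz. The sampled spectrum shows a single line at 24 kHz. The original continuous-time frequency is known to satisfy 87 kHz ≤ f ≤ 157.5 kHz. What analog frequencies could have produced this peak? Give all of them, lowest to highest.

Frequencies that alias to 24 kHz are k·fs ± 24 kHz for integer k ≥ 0.
k=0: 24 kHz.
k=1: 34 kHz, 82 kHz.
k=2: 92 kHz, 140 kHz.
k=3: 150 kHz, 198 kHz.
k=4: 208 kHz, 256 kHz.
Within [87 kHz, 157.5 kHz]: 92 kHz, 140 kHz, 150 kHz.

92 kHz, 140 kHz, 150 kHz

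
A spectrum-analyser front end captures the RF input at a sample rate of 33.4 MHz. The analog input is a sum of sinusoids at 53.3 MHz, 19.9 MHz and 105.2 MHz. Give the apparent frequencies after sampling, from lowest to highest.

fs/2 = 16.7 MHz.
53.3 MHz mod fs = 19.9 MHz.
19.9 MHz > fs/2 = 16.7 MHz, folds to fs − 19.9 MHz = 13.5 MHz.
19.9 MHz > fs/2 = 16.7 MHz, folds to fs − 19.9 MHz = 13.5 MHz.
105.2 MHz mod fs = 5 MHz.
5 MHz ≤ fs/2 = 16.7 MHz, appears at 5 MHz.
Distinct values: {5 MHz, 13.5 MHz}.

5 MHz, 13.5 MHz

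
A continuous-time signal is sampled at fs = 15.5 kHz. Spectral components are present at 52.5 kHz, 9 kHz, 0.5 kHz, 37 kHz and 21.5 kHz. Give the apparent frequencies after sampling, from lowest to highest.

fs/2 = 7.75 kHz.
52.5 kHz mod fs = 6 kHz.
6 kHz ≤ fs/2 = 7.75 kHz, appears at 6 kHz.
9 kHz > fs/2 = 7.75 kHz, folds to fs − 9 kHz = 6.5 kHz.
0.5 kHz ≤ fs/2 = 7.75 kHz, passes unchanged.
37 kHz mod fs = 6 kHz.
6 kHz ≤ fs/2 = 7.75 kHz, appears at 6 kHz.
21.5 kHz mod fs = 6 kHz.
6 kHz ≤ fs/2 = 7.75 kHz, appears at 6 kHz.
Distinct values: {0.5 kHz, 6 kHz, 6.5 kHz}.

0.5 kHz, 6 kHz, 6.5 kHz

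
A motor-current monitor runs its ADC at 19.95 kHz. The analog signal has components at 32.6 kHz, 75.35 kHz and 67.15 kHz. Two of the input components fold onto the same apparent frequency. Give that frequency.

7.3 kHz

fs/2 = 9.975 kHz.
32.6 kHz mod fs = 12.65 kHz.
12.65 kHz > fs/2 = 9.975 kHz, folds to fs − 12.65 kHz = 7.3 kHz.
75.35 kHz mod fs = 15.5 kHz.
15.5 kHz > fs/2 = 9.975 kHz, folds to fs − 15.5 kHz = 4.45 kHz.
67.15 kHz mod fs = 7.3 kHz.
7.3 kHz ≤ fs/2 = 9.975 kHz, appears at 7.3 kHz.
32.6 kHz and 67.15 kHz both map to 7.3 kHz.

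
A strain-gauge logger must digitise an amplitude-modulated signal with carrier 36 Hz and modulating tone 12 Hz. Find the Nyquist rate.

AM sidebands sit at fc ± fm = 24 Hz and 48 Hz.
Highest-frequency component: 48 Hz.
Nyquist rate = 2 × 48 Hz = 96 Hz.

96 Hz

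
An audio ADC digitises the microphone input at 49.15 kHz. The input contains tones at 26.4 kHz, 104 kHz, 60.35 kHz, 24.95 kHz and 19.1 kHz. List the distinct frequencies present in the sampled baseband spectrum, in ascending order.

fs/2 = 24.575 kHz.
26.4 kHz > fs/2 = 24.575 kHz, folds to fs − 26.4 kHz = 22.75 kHz.
104 kHz mod fs = 5.7 kHz.
5.7 kHz ≤ fs/2 = 24.575 kHz, appears at 5.7 kHz.
60.35 kHz mod fs = 11.2 kHz.
11.2 kHz ≤ fs/2 = 24.575 kHz, appears at 11.2 kHz.
24.95 kHz > fs/2 = 24.575 kHz, folds to fs − 24.95 kHz = 24.2 kHz.
19.1 kHz ≤ fs/2 = 24.575 kHz, passes unchanged.
Distinct values: {5.7 kHz, 11.2 kHz, 19.1 kHz, 22.75 kHz, 24.2 kHz}.

5.7 kHz, 11.2 kHz, 19.1 kHz, 22.75 kHz, 24.2 kHz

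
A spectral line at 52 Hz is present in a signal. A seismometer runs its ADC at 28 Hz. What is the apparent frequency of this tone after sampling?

4 Hz

52 Hz mod fs = 24 Hz.
24 Hz > fs/2 = 14 Hz, folds to fs − 24 Hz = 4 Hz.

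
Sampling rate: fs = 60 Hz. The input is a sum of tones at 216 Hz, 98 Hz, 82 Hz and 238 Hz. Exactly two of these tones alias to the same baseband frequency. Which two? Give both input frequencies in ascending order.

82 Hz, 98 Hz

fs/2 = 30 Hz.
216 Hz mod fs = 36 Hz.
36 Hz > fs/2 = 30 Hz, folds to fs − 36 Hz = 24 Hz.
98 Hz mod fs = 38 Hz.
38 Hz > fs/2 = 30 Hz, folds to fs − 38 Hz = 22 Hz.
82 Hz mod fs = 22 Hz.
22 Hz ≤ fs/2 = 30 Hz, appears at 22 Hz.
238 Hz mod fs = 58 Hz.
58 Hz > fs/2 = 30 Hz, folds to fs − 58 Hz = 2 Hz.
82 Hz and 98 Hz both map to 22 Hz.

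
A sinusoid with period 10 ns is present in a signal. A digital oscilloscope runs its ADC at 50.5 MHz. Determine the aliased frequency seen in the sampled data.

T = 10 ns → f = 1/T = 100 MHz.
100 MHz mod fs = 49.5 MHz.
49.5 MHz > fs/2 = 25.25 MHz, folds to fs − 49.5 MHz = 1 MHz.

1 MHz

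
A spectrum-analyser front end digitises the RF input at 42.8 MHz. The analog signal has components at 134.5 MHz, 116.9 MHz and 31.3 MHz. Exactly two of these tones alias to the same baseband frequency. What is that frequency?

11.5 MHz

fs/2 = 21.4 MHz.
134.5 MHz mod fs = 6.1 MHz.
6.1 MHz ≤ fs/2 = 21.4 MHz, appears at 6.1 MHz.
116.9 MHz mod fs = 31.3 MHz.
31.3 MHz > fs/2 = 21.4 MHz, folds to fs − 31.3 MHz = 11.5 MHz.
31.3 MHz > fs/2 = 21.4 MHz, folds to fs − 31.3 MHz = 11.5 MHz.
31.3 MHz and 116.9 MHz both map to 11.5 MHz.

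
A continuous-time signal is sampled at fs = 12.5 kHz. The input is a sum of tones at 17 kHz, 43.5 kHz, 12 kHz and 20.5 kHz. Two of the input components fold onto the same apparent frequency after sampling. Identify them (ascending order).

17 kHz, 20.5 kHz

fs/2 = 6.25 kHz.
17 kHz mod fs = 4.5 kHz.
4.5 kHz ≤ fs/2 = 6.25 kHz, appears at 4.5 kHz.
43.5 kHz mod fs = 6 kHz.
6 kHz ≤ fs/2 = 6.25 kHz, appears at 6 kHz.
12 kHz > fs/2 = 6.25 kHz, folds to fs − 12 kHz = 0.5 kHz.
20.5 kHz mod fs = 8 kHz.
8 kHz > fs/2 = 6.25 kHz, folds to fs − 8 kHz = 4.5 kHz.
17 kHz and 20.5 kHz both map to 4.5 kHz.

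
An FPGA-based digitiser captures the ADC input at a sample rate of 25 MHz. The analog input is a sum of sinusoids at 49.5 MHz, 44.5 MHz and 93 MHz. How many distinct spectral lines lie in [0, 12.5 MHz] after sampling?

3

fs/2 = 12.5 MHz.
49.5 MHz mod fs = 24.5 MHz.
24.5 MHz > fs/2 = 12.5 MHz, folds to fs − 24.5 MHz = 0.5 MHz.
44.5 MHz mod fs = 19.5 MHz.
19.5 MHz > fs/2 = 12.5 MHz, folds to fs − 19.5 MHz = 5.5 MHz.
93 MHz mod fs = 18 MHz.
18 MHz > fs/2 = 12.5 MHz, folds to fs − 18 MHz = 7 MHz.
Distinct values: {0.5 MHz, 5.5 MHz, 7 MHz} → 3.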